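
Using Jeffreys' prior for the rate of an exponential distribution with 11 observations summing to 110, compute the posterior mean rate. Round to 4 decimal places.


Jeffreys' prior leads to posterior Gamma(11, 110).
Mean = 11/110 = 0.1

0.1


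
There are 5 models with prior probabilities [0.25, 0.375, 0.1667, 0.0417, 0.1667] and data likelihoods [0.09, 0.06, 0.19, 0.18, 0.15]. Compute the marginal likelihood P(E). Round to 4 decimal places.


P(E) = sum over models of P(M_i) * P(E|M_i)
= 0.25*0.09 + 0.375*0.06 + 0.1667*0.19 + 0.0417*0.18 + 0.1667*0.15
= 0.1092

0.1092


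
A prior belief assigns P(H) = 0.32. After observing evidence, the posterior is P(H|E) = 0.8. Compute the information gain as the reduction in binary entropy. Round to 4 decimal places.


H(prior) = -0.32*log2(0.32) - 0.68*log2(0.68)
= 0.9044
H(post) = -0.8*log2(0.8) - 0.2*log2(0.2)
= 0.7219
IG = 0.9044 - 0.7219 = 0.1825

0.1825


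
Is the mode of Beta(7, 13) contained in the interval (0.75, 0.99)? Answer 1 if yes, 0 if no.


Mode = (a-1)/(a+b-2) = 6/18 = 0.3333
Interval: (0.75, 0.99)
Contains mode? 0

0


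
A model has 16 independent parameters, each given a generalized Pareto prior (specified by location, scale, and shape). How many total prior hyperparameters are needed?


Each generalized Pareto prior needs 3 hyperparameters (location, scale, and shape).
Total = 3 * 16 = 48

48


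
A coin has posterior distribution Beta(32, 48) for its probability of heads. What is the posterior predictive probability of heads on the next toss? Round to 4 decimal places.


Posterior predictive = E[theta] = alpha/(alpha+beta)
= 32/80
= 0.4

0.4


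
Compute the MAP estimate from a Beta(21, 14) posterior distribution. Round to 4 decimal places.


MAP = mode of Beta distribution
= (alpha - 1)/(alpha + beta - 2)
= (21-1)/(21+14-2)
= 20/33 = 0.6061

0.6061


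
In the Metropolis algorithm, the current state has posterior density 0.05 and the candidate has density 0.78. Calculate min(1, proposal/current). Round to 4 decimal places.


Ratio = 0.78/0.05 = 15.6
Acceptance probability = min(1, 15.6)
= 1.0

1.0


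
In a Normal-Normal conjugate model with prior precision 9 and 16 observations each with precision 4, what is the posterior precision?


Posterior precision = prior precision + n * observation precision
= 9 + 16 * 4
= 9 + 64 = 73

73


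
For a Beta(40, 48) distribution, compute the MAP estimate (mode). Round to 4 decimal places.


MAP = mode = (a-1)/(a+b-2)
= (40-1)/(40+48-2)
= 39/86 = 0.4535

0.4535


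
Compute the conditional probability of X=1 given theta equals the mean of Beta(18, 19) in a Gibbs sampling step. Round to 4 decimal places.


Mean of Beta(18, 19) = 0.4865
P(X=1 | theta=0.4865) = 0.4865

0.4865


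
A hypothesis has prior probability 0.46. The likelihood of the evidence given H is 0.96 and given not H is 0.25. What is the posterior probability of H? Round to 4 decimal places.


Using Bayes' theorem:
P(E) = 0.46 * 0.96 + 0.54 * 0.25
P(E) = 0.5766
P(H|E) = (0.46 * 0.96) / 0.5766 = 0.7659

0.7659


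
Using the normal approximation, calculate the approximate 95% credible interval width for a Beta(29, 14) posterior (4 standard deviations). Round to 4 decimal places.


Var(Beta) = 29*14/(43^2 * 44) = 0.005
SD = 0.0706
Width ~ 4*SD = 0.2826

0.2826


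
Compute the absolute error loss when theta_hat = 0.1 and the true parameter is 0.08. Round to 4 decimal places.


L = |theta_hat - theta_true|
= |0.1 - 0.08| = 0.02

0.02


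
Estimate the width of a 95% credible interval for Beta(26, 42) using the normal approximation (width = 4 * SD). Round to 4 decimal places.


For Beta(a,b): Var = ab/((a+b)^2(a+b+1))
Var = 0.0034, SD = 0.0585
Approximate 95% CI width = 4 * 0.0585 = 0.234

0.234


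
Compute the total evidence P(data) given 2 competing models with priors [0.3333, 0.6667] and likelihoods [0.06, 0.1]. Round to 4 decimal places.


Marginal likelihood = sum P(model_i) * P(data|model_i)
Model 1: 0.3333 * 0.06 = 0.02
Model 2: 0.6667 * 0.1 = 0.0667
Total = 0.0867

0.0867


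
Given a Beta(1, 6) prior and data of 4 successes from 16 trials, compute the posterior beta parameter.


Number of failures = 16 - 4 = 12
Posterior beta = 6 + 12 = 18

18


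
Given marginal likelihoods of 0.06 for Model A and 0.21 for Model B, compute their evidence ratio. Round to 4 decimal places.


Ratio = ML(A) / ML(B) = 0.06/0.21
= 0.2857

0.2857


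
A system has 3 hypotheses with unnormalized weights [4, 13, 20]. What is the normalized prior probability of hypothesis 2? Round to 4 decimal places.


The normalized prior is the weight divided by the total.
Total weight = 37
P(H2) = 13 / 37 = 0.3514

0.3514


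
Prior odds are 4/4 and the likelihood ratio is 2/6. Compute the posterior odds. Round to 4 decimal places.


Posterior odds = prior odds * likelihood ratio
= (4/4) * (2/6)
= 8 / 24
= 0.3333

0.3333


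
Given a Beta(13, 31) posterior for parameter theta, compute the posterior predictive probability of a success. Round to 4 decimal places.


For a Beta-Bernoulli model, the predictive probability is the mean:
P(success) = 13/(13+31) = 13/44 = 0.2955

0.2955


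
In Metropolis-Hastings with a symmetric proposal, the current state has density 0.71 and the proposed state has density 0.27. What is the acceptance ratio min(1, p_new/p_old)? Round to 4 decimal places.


Ratio = p_new / p_old = 0.27 / 0.71 = 0.3803
Acceptance = min(1, 0.3803) = 0.3803

0.3803


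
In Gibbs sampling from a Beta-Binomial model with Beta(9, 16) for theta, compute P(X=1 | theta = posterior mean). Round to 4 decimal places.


Posterior mean = alpha/(alpha+beta) = 9/25 = 0.36
P(X=1|theta=mean) = theta = 0.36

0.36


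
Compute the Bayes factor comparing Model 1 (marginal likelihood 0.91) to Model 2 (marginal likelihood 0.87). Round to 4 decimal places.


BF12 = marginal likelihood of M1 / marginal likelihood of M2
= 0.91/0.87
= 1.046

1.046


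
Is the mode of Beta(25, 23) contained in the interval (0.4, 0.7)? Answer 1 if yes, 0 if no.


Mode = (a-1)/(a+b-2) = 24/46 = 0.5217
Interval: (0.4, 0.7)
Contains mode? 1

1


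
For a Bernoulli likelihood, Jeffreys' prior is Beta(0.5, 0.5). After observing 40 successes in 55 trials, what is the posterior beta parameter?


Jeffreys' prior for Bernoulli is Beta(0.5, 0.5).
Posterior is Beta(0.5 + k, 0.5 + n - k).
Posterior beta = 0.5 + (n - k) = 0.5 + 15 = 15.5

15.5


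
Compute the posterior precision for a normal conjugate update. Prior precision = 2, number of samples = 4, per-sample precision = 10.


tau_post = tau_0 + n * tau
= 2 + 4 * 10 = 42

42


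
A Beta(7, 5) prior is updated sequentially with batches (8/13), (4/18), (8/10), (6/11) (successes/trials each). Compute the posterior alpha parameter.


Sequential conjugate updating is equivalent to a single batch update.
Total successes across all batches = 26
alpha_posterior = alpha_prior + total_successes = 7 + 26
= 33

33


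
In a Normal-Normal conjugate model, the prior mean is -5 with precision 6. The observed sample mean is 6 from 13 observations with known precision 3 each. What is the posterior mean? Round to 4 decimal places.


Posterior precision = tau0 + n*tau = 6 + 13*3 = 45
Posterior mean = (tau0*mu0 + n*tau*xbar) / posterior_precision
= (6*-5 + 13*3*6) / 45
= 204 / 45 = 4.5333

4.5333


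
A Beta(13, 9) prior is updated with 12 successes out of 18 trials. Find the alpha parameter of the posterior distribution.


In the Beta-Binomial conjugate update:
alpha_post = alpha_prior + successes
= 13 + 12
= 25

25


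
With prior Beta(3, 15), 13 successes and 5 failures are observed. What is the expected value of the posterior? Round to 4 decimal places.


Posterior = Beta(16, 20)
E[theta] = alpha/(alpha+beta)
= 16/36 = 0.4444

0.4444


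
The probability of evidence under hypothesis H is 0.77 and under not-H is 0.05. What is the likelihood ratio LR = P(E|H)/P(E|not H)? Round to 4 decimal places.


LR = 0.77 / 0.05
= 15.4

15.4


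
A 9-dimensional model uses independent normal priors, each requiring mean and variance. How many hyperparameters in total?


Per parameter: 2 (mean and variance).
Total = 9 * 2 = 18

18


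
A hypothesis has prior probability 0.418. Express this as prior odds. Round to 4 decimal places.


Odds = P(H) / P(not H) = 0.418 / 0.582
= 0.7182

0.7182


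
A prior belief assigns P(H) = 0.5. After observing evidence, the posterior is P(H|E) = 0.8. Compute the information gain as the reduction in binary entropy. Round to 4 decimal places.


H(prior) = -0.5*log2(0.5) - 0.5*log2(0.5)
= 1.0
H(post) = -0.8*log2(0.8) - 0.2*log2(0.2)
= 0.7219
IG = 1.0 - 0.7219 = 0.2781

0.2781


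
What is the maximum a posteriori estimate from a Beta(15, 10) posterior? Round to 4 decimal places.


The MAP estimate equals the mode of the distribution.
Mode of Beta(a,b) = (a-1)/(a+b-2)
= 14/23
= 0.6087

0.6087


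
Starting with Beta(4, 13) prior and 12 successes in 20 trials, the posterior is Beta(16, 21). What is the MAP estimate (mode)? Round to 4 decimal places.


The mode of Beta(a, b) when a > 1 and b > 1 is (a-1)/(a+b-2)
= (16 - 1) / (16 + 21 - 2)
= 15 / 35
= 0.4286

0.4286


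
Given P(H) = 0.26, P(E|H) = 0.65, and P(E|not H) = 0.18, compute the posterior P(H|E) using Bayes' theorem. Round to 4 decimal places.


By Bayes' theorem: P(H|E) = P(E|H)*P(H) / P(E)
P(E) = P(E|H)*P(H) + P(E|not H)*P(not H)
P(E) = 0.65*0.26 + 0.18*0.74 = 0.3022
P(H|E) = 0.65*0.26 / 0.3022 = 0.5592

0.5592


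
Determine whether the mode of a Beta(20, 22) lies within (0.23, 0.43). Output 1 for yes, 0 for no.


First find the mode: (a-1)/(a+b-2) = 0.475
Is 0.475 in (0.23, 0.43)? 0

0


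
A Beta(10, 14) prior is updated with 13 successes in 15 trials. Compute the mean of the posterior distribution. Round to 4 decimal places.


After update: Beta(23, 16)
Mean = 23 / (23 + 16) = 23 / 39
= 0.5897

0.5897


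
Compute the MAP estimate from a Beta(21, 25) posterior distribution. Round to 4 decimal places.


MAP = mode of Beta distribution
= (alpha - 1)/(alpha + beta - 2)
= (21-1)/(21+25-2)
= 20/44 = 0.4545

0.4545


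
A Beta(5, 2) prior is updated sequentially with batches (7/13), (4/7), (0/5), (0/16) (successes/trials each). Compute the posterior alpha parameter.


Sequential conjugate updating is equivalent to a single batch update.
Total successes across all batches = 11
alpha_posterior = alpha_prior + total_successes = 5 + 11
= 16

16


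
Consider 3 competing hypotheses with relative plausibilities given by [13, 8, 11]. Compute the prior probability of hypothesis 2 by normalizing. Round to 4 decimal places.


Sum of weights = 13 + 8 + 11 = 32
Normalized prior for H2 = 8 / 32
= 0.25

0.25


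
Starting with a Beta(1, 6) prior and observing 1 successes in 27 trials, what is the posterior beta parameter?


Posterior beta = prior beta + failures
Failures = 27 - 1 = 26
beta_post = 6 + 26 = 32

32


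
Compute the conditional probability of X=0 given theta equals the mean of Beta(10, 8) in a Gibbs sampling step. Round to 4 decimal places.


Mean of Beta(10, 8) = 0.5556
P(X=0 | theta=0.5556) = 0.4444

0.4444


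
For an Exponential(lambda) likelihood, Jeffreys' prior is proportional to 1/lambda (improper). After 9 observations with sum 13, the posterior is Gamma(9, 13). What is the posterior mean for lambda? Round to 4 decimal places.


Posterior = Gamma(n, sum_x) = Gamma(9, 13)
Posterior mean = shape/rate = 9/13
= 0.6923

0.6923


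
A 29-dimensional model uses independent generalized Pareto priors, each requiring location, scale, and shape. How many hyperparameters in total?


Per parameter: 3 (location, scale, and shape).
Total = 29 * 3 = 87

87


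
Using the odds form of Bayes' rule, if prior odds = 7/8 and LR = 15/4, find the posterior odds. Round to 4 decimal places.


Bayes' rule in odds form: posterior odds = prior odds * LR
= (7 * 15) / (8 * 4)
= 105/32 = 3.2812

3.2812


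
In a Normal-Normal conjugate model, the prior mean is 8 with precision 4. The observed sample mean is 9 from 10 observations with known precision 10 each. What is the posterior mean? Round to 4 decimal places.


Posterior precision = tau0 + n*tau = 4 + 10*10 = 104
Posterior mean = (tau0*mu0 + n*tau*xbar) / posterior_precision
= (4*8 + 10*10*9) / 104
= 932 / 104 = 8.9615

8.9615


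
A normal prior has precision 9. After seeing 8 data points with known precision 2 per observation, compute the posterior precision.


In the conjugate normal model, precisions add:
tau_posterior = tau_prior + n * tau_data
= 9 + 8*2 = 25

25


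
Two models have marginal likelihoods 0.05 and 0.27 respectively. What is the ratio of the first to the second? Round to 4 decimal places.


Evidence ratio = 0.05 / 0.27
= 0.1852

0.1852


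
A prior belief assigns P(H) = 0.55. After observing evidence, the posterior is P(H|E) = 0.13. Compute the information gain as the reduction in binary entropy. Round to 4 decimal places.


H(prior) = -0.55*log2(0.55) - 0.45*log2(0.45)
= 0.9928
H(post) = -0.13*log2(0.13) - 0.87*log2(0.87)
= 0.5574
IG = 0.9928 - 0.5574 = 0.4353

0.4353


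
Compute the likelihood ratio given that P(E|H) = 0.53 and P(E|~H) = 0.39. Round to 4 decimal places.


LR = P(E|H) / P(E|~H)
= 0.53 / 0.39 = 1.359

1.359


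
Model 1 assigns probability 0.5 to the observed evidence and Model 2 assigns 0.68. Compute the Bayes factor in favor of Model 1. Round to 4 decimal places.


BF = P(data|M1) / P(data|M2)
= 0.5 / 0.68 = 0.7353

0.7353


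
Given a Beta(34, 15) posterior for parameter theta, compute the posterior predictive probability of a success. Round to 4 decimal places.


For a Beta-Bernoulli model, the predictive probability is the mean:
P(success) = 34/(34+15) = 34/49 = 0.6939

0.6939


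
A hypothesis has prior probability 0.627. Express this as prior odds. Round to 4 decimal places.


Odds = P(H) / P(not H) = 0.627 / 0.373
= 1.681

1.681


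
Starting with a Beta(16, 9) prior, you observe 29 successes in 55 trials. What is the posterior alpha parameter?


For a Beta-Binomial conjugate model:
Posterior alpha = prior alpha + number of successes
= 16 + 29 = 45

45


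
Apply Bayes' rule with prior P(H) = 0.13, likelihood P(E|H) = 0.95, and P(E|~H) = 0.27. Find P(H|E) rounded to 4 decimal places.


Step 1: Compute marginal P(E) = P(E|H)P(H) + P(E|~H)P(~H)
= 0.95*0.13 + 0.27*0.87 = 0.3584
Step 2: P(H|E) = P(E|H)P(H)/P(E) = 0.1235/0.3584
= 0.3446

0.3446


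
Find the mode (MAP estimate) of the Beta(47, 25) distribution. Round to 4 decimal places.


For Beta(a,b) with a,b > 1:
Mode = (a-1)/(a+b-2) = (47-1)/(72-2)
= 46/70 = 0.6571

0.6571


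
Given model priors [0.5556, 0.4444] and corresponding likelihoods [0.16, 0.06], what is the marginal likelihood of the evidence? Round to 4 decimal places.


P(E) = sum_i P(M_i) P(E|M_i)
= 0.0889 + 0.0267
= 0.1156

0.1156


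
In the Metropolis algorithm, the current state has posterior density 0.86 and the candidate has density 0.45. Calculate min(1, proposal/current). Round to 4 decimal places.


Ratio = 0.45/0.86 = 0.5233
Acceptance probability = min(1, 0.5233)
= 0.5233

0.5233


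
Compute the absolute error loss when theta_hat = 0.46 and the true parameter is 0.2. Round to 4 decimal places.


L = |theta_hat - theta_true|
= |0.46 - 0.2| = 0.26

0.26


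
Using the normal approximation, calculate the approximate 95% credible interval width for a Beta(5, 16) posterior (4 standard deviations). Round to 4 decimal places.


Var(Beta) = 5*16/(21^2 * 22) = 0.0082
SD = 0.0908
Width ~ 4*SD = 0.3632

0.3632


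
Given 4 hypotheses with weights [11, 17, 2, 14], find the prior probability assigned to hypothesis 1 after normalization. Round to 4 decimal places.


To normalize, divide each weight by the sum of all weights.
Sum = 44
Prior(H1) = 11/44 = 0.25

0.25


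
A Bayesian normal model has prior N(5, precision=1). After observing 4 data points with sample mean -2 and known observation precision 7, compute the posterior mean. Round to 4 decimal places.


Posterior mean = (prior_precision * prior_mean + n * data_precision * data_mean) / (prior_precision + n * data_precision)
Numerator = 1*5 + 4*7*-2 = -51
Denominator = 1 + 4*7 = 29
Posterior mean = -1.7586

-1.7586


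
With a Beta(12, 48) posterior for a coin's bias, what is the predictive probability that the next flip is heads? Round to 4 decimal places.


The predictive probability equals the posterior mean.
P(next = heads) = alpha / (alpha + beta)
= 12 / 60 = 0.2

0.2


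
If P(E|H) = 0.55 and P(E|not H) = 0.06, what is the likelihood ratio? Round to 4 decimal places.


Likelihood ratio = P(E|H) / P(E|not H)
= 0.55 / 0.06
= 9.1667

9.1667


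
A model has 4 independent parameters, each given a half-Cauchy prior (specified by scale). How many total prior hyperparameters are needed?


Each half-Cauchy prior needs 1 hyperparameter (scale).
Total = 1 * 4 = 4

4


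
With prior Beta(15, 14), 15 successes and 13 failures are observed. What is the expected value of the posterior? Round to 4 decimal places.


Posterior = Beta(30, 27)
E[theta] = alpha/(alpha+beta)
= 30/57 = 0.5263

0.5263


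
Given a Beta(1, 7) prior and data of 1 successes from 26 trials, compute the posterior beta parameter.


Number of failures = 26 - 1 = 25
Posterior beta = 7 + 25 = 32

32


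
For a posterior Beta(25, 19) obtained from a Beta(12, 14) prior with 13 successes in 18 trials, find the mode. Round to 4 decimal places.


Mode = (alpha - 1) / (alpha + beta - 2)
= 24 / 42
= 0.5714

0.5714


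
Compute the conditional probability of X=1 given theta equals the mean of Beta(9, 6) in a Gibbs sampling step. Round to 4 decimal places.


Mean of Beta(9, 6) = 0.6
P(X=1 | theta=0.6) = 0.6

0.6


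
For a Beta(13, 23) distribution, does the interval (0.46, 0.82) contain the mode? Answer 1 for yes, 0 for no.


Mode of Beta(a,b) = (a-1)/(a+b-2)
= (13-1)/(13+23-2) = 0.3529
Check: 0.46 <= 0.3529 <= 0.82?
Result: 0

0


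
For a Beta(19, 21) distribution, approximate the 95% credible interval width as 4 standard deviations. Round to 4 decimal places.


Variance of Beta(a,b) = ab / ((a+b)^2 * (a+b+1))
= 19*21 / ((40)^2 * 41)
= 0.0061
SD = sqrt(0.0061) = 0.078
Width = 4 * SD = 0.312

0.312


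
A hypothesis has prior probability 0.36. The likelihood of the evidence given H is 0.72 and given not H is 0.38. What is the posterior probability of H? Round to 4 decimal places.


Using Bayes' theorem:
P(E) = 0.36 * 0.72 + 0.64 * 0.38
P(E) = 0.5024
P(H|E) = (0.36 * 0.72) / 0.5024 = 0.5159

0.5159


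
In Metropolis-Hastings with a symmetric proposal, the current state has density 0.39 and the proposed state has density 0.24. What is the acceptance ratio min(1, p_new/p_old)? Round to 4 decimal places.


Ratio = p_new / p_old = 0.24 / 0.39 = 0.6154
Acceptance = min(1, 0.6154) = 0.6154

0.6154


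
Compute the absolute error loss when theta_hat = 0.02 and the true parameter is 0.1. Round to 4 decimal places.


L = |theta_hat - theta_true|
= |0.02 - 0.1| = 0.08

0.08


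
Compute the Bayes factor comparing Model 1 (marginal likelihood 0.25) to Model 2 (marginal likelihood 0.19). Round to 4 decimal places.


BF12 = marginal likelihood of M1 / marginal likelihood of M2
= 0.25/0.19
= 1.3158

1.3158


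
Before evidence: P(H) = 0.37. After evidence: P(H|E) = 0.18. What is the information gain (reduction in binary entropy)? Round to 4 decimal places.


Prior entropy = 0.9507
Posterior entropy = 0.6801
Information gain = 0.9507 - 0.6801 = 0.2706

0.2706


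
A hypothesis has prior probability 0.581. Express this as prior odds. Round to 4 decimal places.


Odds = P(H) / P(not H) = 0.581 / 0.419
= 1.3866

1.3866


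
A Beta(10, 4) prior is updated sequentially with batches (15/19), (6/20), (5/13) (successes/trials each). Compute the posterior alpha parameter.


Sequential conjugate updating is equivalent to a single batch update.
Total successes across all batches = 26
alpha_posterior = alpha_prior + total_successes = 10 + 26
= 36

36


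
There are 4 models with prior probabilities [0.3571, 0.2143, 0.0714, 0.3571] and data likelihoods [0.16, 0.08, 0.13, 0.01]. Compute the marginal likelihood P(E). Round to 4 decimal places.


P(E) = sum over models of P(M_i) * P(E|M_i)
= 0.3571*0.16 + 0.2143*0.08 + 0.0714*0.13 + 0.3571*0.01
= 0.0871

0.0871


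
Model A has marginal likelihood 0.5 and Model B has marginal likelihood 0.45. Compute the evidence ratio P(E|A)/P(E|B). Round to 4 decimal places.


Evidence ratio = P(E|A) / P(E|B)
= 0.5 / 0.45
= 1.1111

1.1111


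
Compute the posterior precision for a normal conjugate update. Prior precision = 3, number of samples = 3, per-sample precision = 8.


tau_post = tau_0 + n * tau
= 3 + 3 * 8 = 27

27


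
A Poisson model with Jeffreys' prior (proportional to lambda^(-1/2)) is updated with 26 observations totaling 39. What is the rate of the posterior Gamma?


Posterior = Gamma(0.5 + S, n)
= Gamma(0.5 + 39, 26)
Posterior rate = 0 + n = 26

26.0


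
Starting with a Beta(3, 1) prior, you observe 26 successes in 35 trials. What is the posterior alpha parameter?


For a Beta-Binomial conjugate model:
Posterior alpha = prior alpha + number of successes
= 3 + 26 = 29

29


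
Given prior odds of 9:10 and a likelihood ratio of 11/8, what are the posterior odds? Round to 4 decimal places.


Posterior odds = prior odds * LR
Prior odds = 9/10 = 0.9
LR = 11/8 = 1.375
Posterior odds = 0.9 * 1.375 = 1.2375

1.2375


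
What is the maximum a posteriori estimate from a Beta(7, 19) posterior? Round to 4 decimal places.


The MAP estimate equals the mode of the distribution.
Mode of Beta(a,b) = (a-1)/(a+b-2)
= 6/24
= 0.25

0.25


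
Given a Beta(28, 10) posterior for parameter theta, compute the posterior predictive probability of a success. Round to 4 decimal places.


For a Beta-Bernoulli model, the predictive probability is the mean:
P(success) = 28/(28+10) = 28/38 = 0.7368

0.7368


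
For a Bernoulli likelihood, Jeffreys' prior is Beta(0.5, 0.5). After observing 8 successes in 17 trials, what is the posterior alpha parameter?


Jeffreys' prior for Bernoulli is Beta(0.5, 0.5).
Posterior is Beta(0.5 + k, 0.5 + n - k).
Posterior alpha = 0.5 + k = 0.5 + 8 = 8.5

8.5


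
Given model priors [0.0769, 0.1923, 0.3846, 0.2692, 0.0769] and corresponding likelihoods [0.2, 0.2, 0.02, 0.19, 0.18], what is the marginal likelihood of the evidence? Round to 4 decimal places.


P(E) = sum_i P(M_i) P(E|M_i)
= 0.0154 + 0.0385 + 0.0077 + 0.0511 + 0.0138
= 0.1265

0.1265


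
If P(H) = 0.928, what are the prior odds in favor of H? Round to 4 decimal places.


Prior odds = P(H) / (1 - P(H))
= 0.928 / 0.072
= 12.8889

12.8889


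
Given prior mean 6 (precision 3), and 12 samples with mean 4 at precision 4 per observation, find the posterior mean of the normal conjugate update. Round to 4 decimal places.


The posterior mean is a precision-weighted average of prior and data.
Post. prec. = 3 + 48 = 51
Post. mean = (18 + 192)/51 = 210/51 = 4.1176

4.1176


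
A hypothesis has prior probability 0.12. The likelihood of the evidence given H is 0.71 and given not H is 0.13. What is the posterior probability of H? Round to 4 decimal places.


Using Bayes' theorem:
P(E) = 0.12 * 0.71 + 0.88 * 0.13
P(E) = 0.1996
P(H|E) = (0.12 * 0.71) / 0.1996 = 0.4269

0.4269


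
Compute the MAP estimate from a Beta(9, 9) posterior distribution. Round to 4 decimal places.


MAP = mode of Beta distribution
= (alpha - 1)/(alpha + beta - 2)
= (9-1)/(9+9-2)
= 8/16 = 0.5

0.5


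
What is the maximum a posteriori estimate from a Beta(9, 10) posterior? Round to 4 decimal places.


The MAP estimate equals the mode of the distribution.
Mode of Beta(a,b) = (a-1)/(a+b-2)
= 8/17
= 0.4706

0.4706


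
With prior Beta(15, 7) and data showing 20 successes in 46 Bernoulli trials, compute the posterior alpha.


Conjugate update: alpha_posterior = alpha_prior + k
= 15 + 20 = 35

35


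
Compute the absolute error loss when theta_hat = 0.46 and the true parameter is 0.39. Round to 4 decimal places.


L = |theta_hat - theta_true|
= |0.46 - 0.39| = 0.07

0.07


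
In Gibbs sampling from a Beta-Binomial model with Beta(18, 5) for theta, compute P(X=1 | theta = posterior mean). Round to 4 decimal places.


Posterior mean = alpha/(alpha+beta) = 18/23 = 0.7826
P(X=1|theta=mean) = theta = 0.7826

0.7826


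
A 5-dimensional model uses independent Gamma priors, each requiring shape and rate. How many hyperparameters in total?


Per parameter: 2 (shape and rate).
Total = 5 * 2 = 10

10


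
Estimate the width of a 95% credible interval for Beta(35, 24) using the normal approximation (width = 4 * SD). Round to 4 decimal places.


For Beta(a,b): Var = ab/((a+b)^2(a+b+1))
Var = 0.004, SD = 0.0634
Approximate 95% CI width = 4 * 0.0634 = 0.2537

0.2537


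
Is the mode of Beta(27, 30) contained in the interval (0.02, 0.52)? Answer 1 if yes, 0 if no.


Mode = (a-1)/(a+b-2) = 26/55 = 0.4727
Interval: (0.02, 0.52)
Contains mode? 1

1


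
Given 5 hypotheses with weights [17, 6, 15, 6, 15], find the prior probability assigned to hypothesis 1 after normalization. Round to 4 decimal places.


To normalize, divide each weight by the sum of all weights.
Sum = 59
Prior(H1) = 17/59 = 0.2881

0.2881


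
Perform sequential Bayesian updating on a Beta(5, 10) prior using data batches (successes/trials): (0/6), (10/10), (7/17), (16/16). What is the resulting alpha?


Accumulate successes: 33
Posterior alpha = prior alpha + sum of successes
= 5 + 33 = 38

38


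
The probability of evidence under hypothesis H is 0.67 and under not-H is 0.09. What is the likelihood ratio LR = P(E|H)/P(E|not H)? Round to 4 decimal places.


LR = 0.67 / 0.09
= 7.4444

7.4444


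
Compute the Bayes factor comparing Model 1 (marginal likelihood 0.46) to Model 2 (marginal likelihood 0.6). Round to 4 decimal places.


BF12 = marginal likelihood of M1 / marginal likelihood of M2
= 0.46/0.6
= 0.7667

0.7667


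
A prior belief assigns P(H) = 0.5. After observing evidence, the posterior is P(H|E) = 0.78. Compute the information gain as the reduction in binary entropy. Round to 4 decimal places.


H(prior) = -0.5*log2(0.5) - 0.5*log2(0.5)
= 1.0
H(post) = -0.78*log2(0.78) - 0.22*log2(0.22)
= 0.7602
IG = 1.0 - 0.7602 = 0.2398

0.2398


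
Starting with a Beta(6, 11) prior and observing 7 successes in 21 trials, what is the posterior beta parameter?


Posterior beta = prior beta + failures
Failures = 21 - 7 = 14
beta_post = 11 + 14 = 25

25


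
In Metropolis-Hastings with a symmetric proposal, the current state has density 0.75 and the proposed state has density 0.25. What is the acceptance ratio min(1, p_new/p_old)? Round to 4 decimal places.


Ratio = p_new / p_old = 0.25 / 0.75 = 0.3333
Acceptance = min(1, 0.3333) = 0.3333

0.3333


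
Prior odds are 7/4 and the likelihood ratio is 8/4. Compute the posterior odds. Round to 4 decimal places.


Posterior odds = prior odds * likelihood ratio
= (7/4) * (8/4)
= 56 / 16
= 3.5

3.5


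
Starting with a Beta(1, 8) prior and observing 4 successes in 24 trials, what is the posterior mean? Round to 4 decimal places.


Posterior parameters: alpha = 1 + 4 = 5
beta = 8 + 20 = 28
Posterior mean = alpha / (alpha + beta) = 5 / 33
= 0.1515

0.1515


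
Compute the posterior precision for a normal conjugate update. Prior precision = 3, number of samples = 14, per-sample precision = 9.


tau_post = tau_0 + n * tau
= 3 + 14 * 9 = 129

129


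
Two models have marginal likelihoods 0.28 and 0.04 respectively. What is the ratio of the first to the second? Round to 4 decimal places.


Evidence ratio = 0.28 / 0.04
= 7.0

7.0


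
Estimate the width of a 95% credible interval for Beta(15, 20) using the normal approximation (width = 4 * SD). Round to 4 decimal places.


For Beta(a,b): Var = ab/((a+b)^2(a+b+1))
Var = 0.0068, SD = 0.0825
Approximate 95% CI width = 4 * 0.0825 = 0.3299

0.3299


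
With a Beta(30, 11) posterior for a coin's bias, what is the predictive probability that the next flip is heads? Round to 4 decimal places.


The predictive probability equals the posterior mean.
P(next = heads) = alpha / (alpha + beta)
= 30 / 41 = 0.7317

0.7317


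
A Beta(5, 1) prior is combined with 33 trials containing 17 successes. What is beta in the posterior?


In conjugate updating:
beta_posterior = beta_prior + (n - k)
= 1 + (33 - 17)
= 1 + 16 = 17

17


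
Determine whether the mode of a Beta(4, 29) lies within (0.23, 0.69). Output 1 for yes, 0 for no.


First find the mode: (a-1)/(a+b-2) = 0.0968
Is 0.0968 in (0.23, 0.69)? 0

0


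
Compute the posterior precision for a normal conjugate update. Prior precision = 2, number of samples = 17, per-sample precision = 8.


tau_post = tau_0 + n * tau
= 2 + 17 * 8 = 138

138


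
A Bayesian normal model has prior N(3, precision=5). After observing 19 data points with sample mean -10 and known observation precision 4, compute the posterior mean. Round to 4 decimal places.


Posterior mean = (prior_precision * prior_mean + n * data_precision * data_mean) / (prior_precision + n * data_precision)
Numerator = 5*3 + 19*4*-10 = -745
Denominator = 5 + 19*4 = 81
Posterior mean = -9.1975

-9.1975


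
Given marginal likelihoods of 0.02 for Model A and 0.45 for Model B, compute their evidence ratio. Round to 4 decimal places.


Ratio = ML(A) / ML(B) = 0.02/0.45
= 0.0444

0.0444


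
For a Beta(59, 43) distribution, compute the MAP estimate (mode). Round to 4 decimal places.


MAP = mode = (a-1)/(a+b-2)
= (59-1)/(59+43-2)
= 58/100 = 0.58

0.58


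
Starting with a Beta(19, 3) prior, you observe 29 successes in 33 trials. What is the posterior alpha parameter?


For a Beta-Binomial conjugate model:
Posterior alpha = prior alpha + number of successes
= 19 + 29 = 48

48


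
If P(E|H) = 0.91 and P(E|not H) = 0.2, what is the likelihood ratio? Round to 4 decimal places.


Likelihood ratio = P(E|H) / P(E|not H)
= 0.91 / 0.2
= 4.55

4.55


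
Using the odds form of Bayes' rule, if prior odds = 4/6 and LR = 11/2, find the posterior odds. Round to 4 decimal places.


Bayes' rule in odds form: posterior odds = prior odds * LR
= (4 * 11) / (6 * 2)
= 44/12 = 3.6667

3.6667


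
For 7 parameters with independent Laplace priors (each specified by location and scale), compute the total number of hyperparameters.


A Laplace prior has 2 hyperparameters per parameter.
Total = 7 * 2 = 14

14


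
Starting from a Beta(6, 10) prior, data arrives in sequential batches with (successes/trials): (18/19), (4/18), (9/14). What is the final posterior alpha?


In sequential Bayesian updating, we sum all successes.
Total successes = 31
Final alpha = 6 + 31 = 37

37


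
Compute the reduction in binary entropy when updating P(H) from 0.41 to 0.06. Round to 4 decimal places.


H_before = -p*log2(p) - (1-p)*log2(1-p) for p=0.41: 0.9765
H_after for p=0.06: 0.3274
Reduction = 0.9765 - 0.3274 = 0.6491

0.6491


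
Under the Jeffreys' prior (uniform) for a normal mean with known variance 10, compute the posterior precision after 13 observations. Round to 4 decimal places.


Prior precision = 0 (flat prior).
Post. prec. = 0 + n/var = 13/10 = 1.3

1.3


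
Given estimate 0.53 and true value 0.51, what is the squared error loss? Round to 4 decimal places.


Squared error = (estimate - true)^2
Difference = 0.02
Loss = 0.02^2 = 0.0004

0.0004


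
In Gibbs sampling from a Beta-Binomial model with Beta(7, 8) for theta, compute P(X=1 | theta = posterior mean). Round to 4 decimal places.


Posterior mean = alpha/(alpha+beta) = 7/15 = 0.4667
P(X=1|theta=mean) = theta = 0.4667

0.4667


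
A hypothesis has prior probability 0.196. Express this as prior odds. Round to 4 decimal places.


Odds = P(H) / P(not H) = 0.196 / 0.804
= 0.2438

0.2438


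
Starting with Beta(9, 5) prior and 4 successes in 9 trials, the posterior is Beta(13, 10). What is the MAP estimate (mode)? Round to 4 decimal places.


The mode of Beta(a, b) when a > 1 and b > 1 is (a-1)/(a+b-2)
= (13 - 1) / (13 + 10 - 2)
= 12 / 21
= 0.5714

0.5714


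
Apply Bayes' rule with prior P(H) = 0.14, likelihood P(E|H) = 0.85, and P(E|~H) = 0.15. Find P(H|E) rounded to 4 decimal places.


Step 1: Compute marginal P(E) = P(E|H)P(H) + P(E|~H)P(~H)
= 0.85*0.14 + 0.15*0.86 = 0.248
Step 2: P(H|E) = P(E|H)P(H)/P(E) = 0.119/0.248
= 0.4798

0.4798


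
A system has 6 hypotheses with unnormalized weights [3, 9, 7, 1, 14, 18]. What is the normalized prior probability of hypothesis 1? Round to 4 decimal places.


The normalized prior is the weight divided by the total.
Total weight = 52
P(H1) = 3 / 52 = 0.0577

0.0577


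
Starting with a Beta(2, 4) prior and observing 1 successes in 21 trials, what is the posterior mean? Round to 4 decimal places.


Posterior parameters: alpha = 2 + 1 = 3
beta = 4 + 20 = 24
Posterior mean = alpha / (alpha + beta) = 3 / 27
= 0.1111

0.1111


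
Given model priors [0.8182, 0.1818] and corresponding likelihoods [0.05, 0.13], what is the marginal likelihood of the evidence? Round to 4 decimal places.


P(E) = sum_i P(M_i) P(E|M_i)
= 0.0409 + 0.0236
= 0.0645

0.0645


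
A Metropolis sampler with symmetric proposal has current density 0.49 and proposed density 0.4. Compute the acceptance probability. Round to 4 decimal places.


For symmetric proposals, acceptance = min(1, pi(x*)/pi(x))
= min(1, 0.4/0.49)
= min(1, 0.8163) = 0.8163

0.8163


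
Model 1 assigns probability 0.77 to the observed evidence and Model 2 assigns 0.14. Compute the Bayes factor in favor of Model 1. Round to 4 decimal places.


BF = P(data|M1) / P(data|M2)
= 0.77 / 0.14 = 5.5

5.5


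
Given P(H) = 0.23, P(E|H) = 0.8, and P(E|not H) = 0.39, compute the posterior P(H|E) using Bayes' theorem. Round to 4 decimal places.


By Bayes' theorem: P(H|E) = P(E|H)*P(H) / P(E)
P(E) = P(E|H)*P(H) + P(E|not H)*P(not H)
P(E) = 0.8*0.23 + 0.39*0.77 = 0.4843
P(H|E) = 0.8*0.23 / 0.4843 = 0.3799

0.3799


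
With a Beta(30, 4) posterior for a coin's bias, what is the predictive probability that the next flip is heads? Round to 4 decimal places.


The predictive probability equals the posterior mean.
P(next = heads) = alpha / (alpha + beta)
= 30 / 34 = 0.8824

0.8824


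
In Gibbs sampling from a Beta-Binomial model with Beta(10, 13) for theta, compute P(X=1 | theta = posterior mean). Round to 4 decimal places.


Posterior mean = alpha/(alpha+beta) = 10/23 = 0.4348
P(X=1|theta=mean) = theta = 0.4348

0.4348


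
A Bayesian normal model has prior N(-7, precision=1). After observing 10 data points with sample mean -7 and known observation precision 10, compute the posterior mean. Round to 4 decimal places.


Posterior mean = (prior_precision * prior_mean + n * data_precision * data_mean) / (prior_precision + n * data_precision)
Numerator = 1*-7 + 10*10*-7 = -707
Denominator = 1 + 10*10 = 101
Posterior mean = -7.0

-7.0


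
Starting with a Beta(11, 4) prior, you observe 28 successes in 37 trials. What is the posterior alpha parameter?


For a Beta-Binomial conjugate model:
Posterior alpha = prior alpha + number of successes
= 11 + 28 = 39

39


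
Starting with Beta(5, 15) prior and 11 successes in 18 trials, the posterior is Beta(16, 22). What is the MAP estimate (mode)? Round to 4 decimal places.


The mode of Beta(a, b) when a > 1 and b > 1 is (a-1)/(a+b-2)
= (16 - 1) / (16 + 22 - 2)
= 15 / 36
= 0.4167

0.4167


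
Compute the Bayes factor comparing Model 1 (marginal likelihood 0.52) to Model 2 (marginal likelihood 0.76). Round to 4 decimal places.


BF12 = marginal likelihood of M1 / marginal likelihood of M2
= 0.52/0.76
= 0.6842

0.6842


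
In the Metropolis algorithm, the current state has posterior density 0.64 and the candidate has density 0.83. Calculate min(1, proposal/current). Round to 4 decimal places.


Ratio = 0.83/0.64 = 1.2969
Acceptance probability = min(1, 1.2969)
= 1.0

1.0


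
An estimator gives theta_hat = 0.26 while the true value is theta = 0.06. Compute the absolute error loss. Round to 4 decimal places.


The absolute error loss is |theta_hat - theta|
= |0.26 - 0.06|
= 0.2

0.2


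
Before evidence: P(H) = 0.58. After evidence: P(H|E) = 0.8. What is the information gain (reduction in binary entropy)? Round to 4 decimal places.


Prior entropy = 0.9815
Posterior entropy = 0.7219
Information gain = 0.9815 - 0.7219 = 0.2595

0.2595


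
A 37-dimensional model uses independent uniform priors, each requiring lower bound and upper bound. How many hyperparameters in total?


Per parameter: 2 (lower bound and upper bound).
Total = 37 * 2 = 74

74


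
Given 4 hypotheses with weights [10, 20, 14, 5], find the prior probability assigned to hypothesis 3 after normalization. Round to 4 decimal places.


To normalize, divide each weight by the sum of all weights.
Sum = 49
Prior(H3) = 14/49 = 0.2857

0.2857


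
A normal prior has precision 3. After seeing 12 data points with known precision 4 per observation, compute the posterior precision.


In the conjugate normal model, precisions add:
tau_posterior = tau_prior + n * tau_data
= 3 + 12*4 = 51

51


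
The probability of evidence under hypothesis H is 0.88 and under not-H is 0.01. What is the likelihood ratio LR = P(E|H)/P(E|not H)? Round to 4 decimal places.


LR = 0.88 / 0.01
= 88.0

88.0


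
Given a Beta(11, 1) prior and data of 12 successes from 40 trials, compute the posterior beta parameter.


Number of failures = 40 - 12 = 28
Posterior beta = 1 + 28 = 29

29


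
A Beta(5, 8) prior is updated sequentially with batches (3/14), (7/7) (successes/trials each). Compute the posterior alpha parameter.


Sequential conjugate updating is equivalent to a single batch update.
Total successes across all batches = 10
alpha_posterior = alpha_prior + total_successes = 5 + 10
= 15

15


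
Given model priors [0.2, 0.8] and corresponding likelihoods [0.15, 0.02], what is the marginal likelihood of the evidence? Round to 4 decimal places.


P(E) = sum_i P(M_i) P(E|M_i)
= 0.03 + 0.016
= 0.046

0.046


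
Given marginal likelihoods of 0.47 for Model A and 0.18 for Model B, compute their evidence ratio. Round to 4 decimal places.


Ratio = ML(A) / ML(B) = 0.47/0.18
= 2.6111

2.6111


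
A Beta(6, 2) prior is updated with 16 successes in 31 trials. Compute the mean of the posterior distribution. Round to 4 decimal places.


After update: Beta(22, 17)
Mean = 22 / (22 + 17) = 22 / 39
= 0.5641

0.5641


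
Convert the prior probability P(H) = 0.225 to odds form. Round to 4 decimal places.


P(not H) = 1 - 0.225 = 0.775
Odds = 0.225 / 0.775 = 0.2903

0.2903


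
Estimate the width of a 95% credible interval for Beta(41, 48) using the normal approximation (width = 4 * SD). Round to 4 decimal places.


For Beta(a,b): Var = ab/((a+b)^2(a+b+1))
Var = 0.0028, SD = 0.0525
Approximate 95% CI width = 4 * 0.0525 = 0.2102

0.2102


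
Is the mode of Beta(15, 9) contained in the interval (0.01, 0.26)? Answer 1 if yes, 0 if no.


Mode = (a-1)/(a+b-2) = 14/22 = 0.6364
Interval: (0.01, 0.26)
Contains mode? 0

0


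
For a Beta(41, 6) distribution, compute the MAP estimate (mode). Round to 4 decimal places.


MAP = mode = (a-1)/(a+b-2)
= (41-1)/(41+6-2)
= 40/45 = 0.8889

0.8889


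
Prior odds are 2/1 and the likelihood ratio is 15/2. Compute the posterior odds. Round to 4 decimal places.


Posterior odds = prior odds * likelihood ratio
= (2/1) * (15/2)
= 30 / 2
= 15.0

15.0
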